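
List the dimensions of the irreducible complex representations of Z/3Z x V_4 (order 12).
Dimensions: 1, 1, 1, 1, 1, 1, 1, 1, 1, 1, 1, 1

Solution. There are 12 irreducibles (= number of conjugacy classes). Their dimensions d_i satisfy sum d_i^2 = |G| = 12: 1 + 1 + 1 + 1 + 1 + 1 + 1 + 1 + 1 + 1 + 1 + 1 = 12. (For the product with Z/3Z: each of the 3 1-dim characters of Z/3Z tensors with each irrep of V_4, giving 3 copies of each V_4-dimension.)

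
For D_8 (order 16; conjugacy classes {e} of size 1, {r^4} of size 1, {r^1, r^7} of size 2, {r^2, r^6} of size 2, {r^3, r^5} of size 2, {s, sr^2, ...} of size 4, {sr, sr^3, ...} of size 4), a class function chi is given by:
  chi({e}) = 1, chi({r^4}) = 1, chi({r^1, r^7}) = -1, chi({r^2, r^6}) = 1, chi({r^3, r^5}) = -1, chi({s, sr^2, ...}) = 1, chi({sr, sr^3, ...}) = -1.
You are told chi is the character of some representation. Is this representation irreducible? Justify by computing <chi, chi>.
Irreducible: <chi, chi> = 1.

Working: <chi, chi> = (1/|G|) sum_C |C| * |chi(C)|^2 = (1/16)[1*|1|^2 + 1*|1|^2 + 2*|-1|^2 + 2*|1|^2 + 2*|-1|^2 + 4*|1|^2 + 4*|-1|^2]
  = (1/16)[(1) + (1) + (2) + (2) + (2) + (4) + (4)] = 16/16 = 1.
A character is irreducible iff <chi, chi> = 1, so this representation is irreducible.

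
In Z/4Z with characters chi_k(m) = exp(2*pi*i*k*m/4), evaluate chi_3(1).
chi_3(1) = zeta_4^3 = -I

Solution. chi_3(1) = zeta_4^(3*1) = zeta_4^3. Since zeta_4^4 = 1, this equals zeta_4^3 = exp(2*pi*i*3/4) = -I.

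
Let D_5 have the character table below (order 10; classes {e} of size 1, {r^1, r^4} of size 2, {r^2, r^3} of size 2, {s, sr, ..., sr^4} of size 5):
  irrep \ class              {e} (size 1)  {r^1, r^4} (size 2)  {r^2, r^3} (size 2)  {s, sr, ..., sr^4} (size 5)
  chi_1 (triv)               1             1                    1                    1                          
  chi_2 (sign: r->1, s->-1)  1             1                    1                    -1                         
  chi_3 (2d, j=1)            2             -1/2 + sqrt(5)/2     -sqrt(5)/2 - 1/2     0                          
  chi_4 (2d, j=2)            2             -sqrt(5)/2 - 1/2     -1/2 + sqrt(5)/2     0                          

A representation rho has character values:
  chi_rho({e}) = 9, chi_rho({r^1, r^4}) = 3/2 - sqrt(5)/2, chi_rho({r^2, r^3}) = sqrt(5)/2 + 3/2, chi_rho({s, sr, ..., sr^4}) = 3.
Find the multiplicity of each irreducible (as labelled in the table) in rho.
Multiplicities: chi_1: 3, chi_2: 0, chi_3: 1, chi_4: 2.

Details: Use <chi_rho, chi> = (1/|G|) sum_C |C| * chi_rho(C) * conj(chi(C)) with |G| = 10 for each irreducible chi in the table:
  <chi_rho, chi_1> = (1/10)[1*(9)*conj(1) + 2*(3/2 - sqrt(5)/2)*conj(1) + 2*(sqrt(5)/2 + 3/2)*conj(1) + 5*(3)*conj(1)]
      = (1/10)[(9) + (3 - sqrt(5)) + (sqrt(5) + 3) + (15)] = 30/10 = 3
  <chi_rho, chi_2> = (1/10)[1*(9)*conj(1) + 2*(3/2 - sqrt(5)/2)*conj(1) + 2*(sqrt(5)/2 + 3/2)*conj(1) + 5*(3)*conj(-1)]
      = (1/10)[(9) + (3 - sqrt(5)) + (sqrt(5) + 3) + (-15)] = 0/10 = 0
  <chi_rho, chi_3> = (1/10)[1*(9)*conj(2) + 2*(3/2 - sqrt(5)/2)*conj(-1/2 + sqrt(5)/2) + 2*(sqrt(5)/2 + 3/2)*conj(-sqrt(5)/2 - 1/2) + 5*(3)*conj(0)]
      = (1/10)[(18) + (-4 + 2*sqrt(5)) + (-2*sqrt(5) - 4) + (0)] = 10/10 = 1
  <chi_rho, chi_4> = (1/10)[1*(9)*conj(2) + 2*(3/2 - sqrt(5)/2)*conj(-sqrt(5)/2 - 1/2) + 2*(sqrt(5)/2 + 3/2)*conj(-1/2 + sqrt(5)/2) + 5*(3)*conj(0)]
      = (1/10)[(18) + (1 - sqrt(5)) + (1 + sqrt(5)) + (0)] = 20/10 = 2
Dimension check: dim(rho) = sum (mult * dim) = 3*1 + 0*1 + 1*2 + 2*2 = 9 = chi_rho(e) = 9.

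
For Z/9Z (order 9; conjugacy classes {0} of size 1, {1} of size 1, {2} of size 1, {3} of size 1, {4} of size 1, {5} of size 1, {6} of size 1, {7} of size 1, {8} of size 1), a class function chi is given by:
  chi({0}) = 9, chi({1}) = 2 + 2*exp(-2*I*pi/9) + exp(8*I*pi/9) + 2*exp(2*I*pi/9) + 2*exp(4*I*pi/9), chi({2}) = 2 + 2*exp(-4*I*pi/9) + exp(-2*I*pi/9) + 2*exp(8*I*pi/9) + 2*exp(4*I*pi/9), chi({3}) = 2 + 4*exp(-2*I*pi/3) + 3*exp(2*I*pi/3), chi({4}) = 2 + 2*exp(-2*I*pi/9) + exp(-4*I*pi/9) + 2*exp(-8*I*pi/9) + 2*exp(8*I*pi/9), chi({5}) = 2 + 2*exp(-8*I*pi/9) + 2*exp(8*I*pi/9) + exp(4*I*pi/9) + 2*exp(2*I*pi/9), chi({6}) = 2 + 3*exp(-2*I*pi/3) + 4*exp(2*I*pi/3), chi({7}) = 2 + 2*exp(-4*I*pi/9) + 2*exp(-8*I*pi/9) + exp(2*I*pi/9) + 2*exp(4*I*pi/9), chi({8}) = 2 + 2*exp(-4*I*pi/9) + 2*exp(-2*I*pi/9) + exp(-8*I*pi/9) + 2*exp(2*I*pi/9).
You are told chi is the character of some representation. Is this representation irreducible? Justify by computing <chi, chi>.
Not irreducible (reducible): <chi, chi> = 17 > 1.

Reasoning: <chi, chi> = (1/|G|) sum_C |C| * |chi(C)|^2 = (1/9)[1*|9|^2 + 1*|2 + 2*exp(-2*I*pi/9) + exp(8*I*pi/9) + 2*exp(2*I*pi/9) + 2*exp(4*I*pi/9)|^2 + 1*|2 + 2*exp(-4*I*pi/9) + exp(-2*I*pi/9) + 2*exp(8*I*pi/9) + 2*exp(4*I*pi/9)|^2 + 1*|2 + 4*exp(-2*I*pi/3) + 3*exp(2*I*pi/3)|^2 + 1*|2 + 2*exp(-2*I*pi/9) + exp(-4*I*pi/9) + 2*exp(-8*I*pi/9) + 2*exp(8*I*pi/9)|^2 + 1*|2 + 2*exp(-8*I*pi/9) + 2*exp(8*I*pi/9) + exp(4*I*pi/9) + 2*exp(2*I*pi/9)|^2 + 1*|2 + 3*exp(-2*I*pi/3) + 4*exp(2*I*pi/3)|^2 + 1*|2 + 2*exp(-4*I*pi/9) + 2*exp(-8*I*pi/9) + exp(2*I*pi/9) + 2*exp(4*I*pi/9)|^2 + 1*|2 + 2*exp(-4*I*pi/9) + 2*exp(-2*I*pi/9) + exp(-8*I*pi/9) + 2*exp(2*I*pi/9)|^2]
  = (1/9)[(81) + (17 + 10*exp(-4*I*pi/9) + 12*exp(-2*I*pi/9) + 6*exp(-2*I*pi/3) + 4*exp(-8*I*pi/9) + 4*exp(8*I*pi/9) + 6*exp(2*I*pi/3) + 12*exp(2*I*pi/9) + 10*exp(4*I*pi/9)) + (17 + 12*exp(-4*I*pi/9) + 6*exp(-2*I*pi/3) + 10*exp(-8*I*pi/9) + 4*exp(-2*I*pi/9) + 4*exp(2*I*pi/9) + 10*exp(8*I*pi/9) + 6*exp(2*I*pi/3) + 12*exp(4*I*pi/9)) + (3) + (17 + 10*exp(-2*I*pi/9) + 6*exp(-2*I*pi/3) + 12*exp(-8*I*pi/9) + 4*exp(-4*I*pi/9) + 4*exp(4*I*pi/9) + 12*exp(8*I*pi/9) + 6*exp(2*I*pi/3) + 10*exp(2*I*pi/9)) + (17 + 10*exp(-2*I*pi/9) + 6*exp(-2*I*pi/3) + 12*exp(-8*I*pi/9) + 4*exp(-4*I*pi/9) + 4*exp(4*I*pi/9) + 12*exp(8*I*pi/9) + 6*exp(2*I*pi/3) + 10*exp(2*I*pi/9)) + (3) + (17 + 12*exp(-4*I*pi/9) + 6*exp(-2*I*pi/3) + 10*exp(-8*I*pi/9) + 4*exp(-2*I*pi/9) + 4*exp(2*I*pi/9) + 10*exp(8*I*pi/9) + 6*exp(2*I*pi/3) + 12*exp(4*I*pi/9)) + (17 + 10*exp(-4*I*pi/9) + 12*exp(-2*I*pi/9) + 6*exp(-2*I*pi/3) + 4*exp(-8*I*pi/9) + 4*exp(8*I*pi/9) + 6*exp(2*I*pi/3) + 12*exp(2*I*pi/9) + 10*exp(4*I*pi/9))] = 153/9 = 17.
(Exp terms are combined using exp(i*s)*conj(exp(i*t)) = exp(i*(s-t)), and sums of them are collapsed using the identity that for every m > 1 the m distinct m-th roots of unity sum to 0, e.g. 1 + exp(2*I*pi/3) + exp(-2*I*pi/3) = 0.)
A character is irreducible iff <chi, chi> = 1, so this representation is reducible.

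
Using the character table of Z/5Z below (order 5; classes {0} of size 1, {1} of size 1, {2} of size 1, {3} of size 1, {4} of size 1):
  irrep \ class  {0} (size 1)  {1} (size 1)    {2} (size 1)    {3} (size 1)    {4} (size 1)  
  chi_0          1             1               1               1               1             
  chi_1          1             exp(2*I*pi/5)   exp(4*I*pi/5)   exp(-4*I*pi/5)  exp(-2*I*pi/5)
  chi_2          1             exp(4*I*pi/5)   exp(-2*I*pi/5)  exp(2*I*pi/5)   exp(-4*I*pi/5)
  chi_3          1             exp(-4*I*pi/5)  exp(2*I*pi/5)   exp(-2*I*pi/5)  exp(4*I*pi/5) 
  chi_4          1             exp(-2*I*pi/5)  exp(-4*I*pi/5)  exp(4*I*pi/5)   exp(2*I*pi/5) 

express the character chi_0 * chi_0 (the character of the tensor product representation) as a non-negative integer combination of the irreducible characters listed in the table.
chi_0 tensor chi_0 = chi_0 (all other irreducibles have multiplicity 0).

Details: The character of a tensor product is the pointwise product (chi_0 * chi_0)(C) = chi_0(C) * chi_0(C):
  {0}: (1)*(1), {1}: (1)*(1), {2}: (1)*(1), {3}: (1)*(1), {4}: (1)*(1)
so (chi_0 * chi_0) takes values
  {0} -> 1, {1} -> 1, {2} -> 1, {3} -> 1, {4} -> 1.
Now take the inner product of this character with each irreducible chi from the table, <chi_0*chi_0, chi> = (1/5) sum_C |C| (chi_0*chi_0)(C) conj(chi(C)):
  <chi_0*chi_0, chi_0> = (1/5)[1*(1)*conj(1) + 1*(1)*conj(1) + 1*(1)*conj(1) + 1*(1)*conj(1) + 1*(1)*conj(1)]
      = (1/5)[(1) + (1) + (1) + (1) + (1)] = 5/5 = 1
  <chi_0*chi_0, chi_1> = (1/5)[1*(1)*conj(1) + 1*(1)*conj(exp(2*I*pi/5)) + 1*(1)*conj(exp(4*I*pi/5)) + 1*(1)*conj(exp(-4*I*pi/5)) + 1*(1)*conj(exp(-2*I*pi/5))]
      = (1/5)[(1) + (exp(-2*I*pi/5)) + (exp(-4*I*pi/5)) + (exp(4*I*pi/5)) + (exp(2*I*pi/5))] = 0/5 = 0
  <chi_0*chi_0, chi_2> = (1/5)[1*(1)*conj(1) + 1*(1)*conj(exp(4*I*pi/5)) + 1*(1)*conj(exp(-2*I*pi/5)) + 1*(1)*conj(exp(2*I*pi/5)) + 1*(1)*conj(exp(-4*I*pi/5))]
      = (1/5)[(1) + (exp(-4*I*pi/5)) + (exp(2*I*pi/5)) + (exp(-2*I*pi/5)) + (exp(4*I*pi/5))] = 0/5 = 0
  <chi_0*chi_0, chi_3> = (1/5)[1*(1)*conj(1) + 1*(1)*conj(exp(-4*I*pi/5)) + 1*(1)*conj(exp(2*I*pi/5)) + 1*(1)*conj(exp(-2*I*pi/5)) + 1*(1)*conj(exp(4*I*pi/5))]
      = (1/5)[(1) + (exp(4*I*pi/5)) + (exp(-2*I*pi/5)) + (exp(2*I*pi/5)) + (exp(-4*I*pi/5))] = 0/5 = 0
  <chi_0*chi_0, chi_4> = (1/5)[1*(1)*conj(1) + 1*(1)*conj(exp(-2*I*pi/5)) + 1*(1)*conj(exp(-4*I*pi/5)) + 1*(1)*conj(exp(4*I*pi/5)) + 1*(1)*conj(exp(2*I*pi/5))]
      = (1/5)[(1) + (exp(2*I*pi/5)) + (exp(4*I*pi/5)) + (exp(-4*I*pi/5)) + (exp(-2*I*pi/5))] = 0/5 = 0
(Exp terms are combined using exp(i*s)*conj(exp(i*t)) = exp(i*(s-t)), and sums of them are collapsed using the identity that for every m > 1 the m distinct m-th roots of unity sum to 0, e.g. 1 + exp(2*I*pi/3) + exp(-2*I*pi/3) = 0.)
Hence the multiplicities are chi_0: 1. Dimension check: dim(chi_0)*dim(chi_0) = 1*1 = 1 and sum (mult * dim) = 1*1 = 1.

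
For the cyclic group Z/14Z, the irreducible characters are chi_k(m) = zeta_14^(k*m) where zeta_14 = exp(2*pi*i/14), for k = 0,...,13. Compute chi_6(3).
chi_6(3) = zeta_14^18 = exp(4*I*pi/7)

chi_6(3) = zeta_14^(6*3) = zeta_14^18. Since zeta_14^14 = 1, this equals zeta_14^4 = exp(2*pi*i*4/14) = exp(4*I*pi/7).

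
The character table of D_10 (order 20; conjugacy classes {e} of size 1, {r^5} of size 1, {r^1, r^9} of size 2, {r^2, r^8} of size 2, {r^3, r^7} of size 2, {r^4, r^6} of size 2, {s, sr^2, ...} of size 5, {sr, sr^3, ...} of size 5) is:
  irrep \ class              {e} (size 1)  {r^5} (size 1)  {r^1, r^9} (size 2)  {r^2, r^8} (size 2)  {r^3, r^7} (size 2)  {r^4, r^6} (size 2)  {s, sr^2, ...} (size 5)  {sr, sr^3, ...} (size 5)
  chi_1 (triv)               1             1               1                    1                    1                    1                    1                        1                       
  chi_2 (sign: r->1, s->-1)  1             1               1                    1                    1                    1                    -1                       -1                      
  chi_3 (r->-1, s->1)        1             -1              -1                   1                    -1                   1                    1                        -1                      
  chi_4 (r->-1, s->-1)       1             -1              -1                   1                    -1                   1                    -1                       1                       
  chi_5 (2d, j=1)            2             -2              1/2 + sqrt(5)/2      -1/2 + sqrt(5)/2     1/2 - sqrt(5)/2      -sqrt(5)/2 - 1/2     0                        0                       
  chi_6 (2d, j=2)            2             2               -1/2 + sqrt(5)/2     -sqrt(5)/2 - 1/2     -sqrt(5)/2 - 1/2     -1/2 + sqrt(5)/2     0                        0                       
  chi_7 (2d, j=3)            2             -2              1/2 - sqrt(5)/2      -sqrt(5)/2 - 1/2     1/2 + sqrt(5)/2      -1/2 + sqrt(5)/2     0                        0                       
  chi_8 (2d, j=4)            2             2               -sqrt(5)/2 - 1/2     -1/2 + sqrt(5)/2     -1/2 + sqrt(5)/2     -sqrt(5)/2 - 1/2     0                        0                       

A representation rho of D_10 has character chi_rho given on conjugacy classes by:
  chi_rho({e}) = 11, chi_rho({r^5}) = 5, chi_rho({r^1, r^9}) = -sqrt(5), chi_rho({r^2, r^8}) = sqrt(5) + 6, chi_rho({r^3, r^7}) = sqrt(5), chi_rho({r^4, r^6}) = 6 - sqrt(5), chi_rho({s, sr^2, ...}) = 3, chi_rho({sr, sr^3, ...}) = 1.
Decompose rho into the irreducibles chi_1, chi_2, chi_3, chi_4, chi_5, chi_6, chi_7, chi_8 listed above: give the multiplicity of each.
Multiplicities: chi_1: 3, chi_2: 1, chi_3: 2, chi_4: 1, chi_5: 0, chi_6: 0, chi_7: 0, chi_8: 2.

Explanation: Use <chi_rho, chi> = (1/|G|) sum_C |C| * chi_rho(C) * conj(chi(C)) with |G| = 20 for each irreducible chi in the table:
  <chi_rho, chi_1> = (1/20)[1*(11)*conj(1) + 1*(5)*conj(1) + 2*(-sqrt(5))*conj(1) + 2*(sqrt(5) + 6)*conj(1) + 2*(sqrt(5))*conj(1) + 2*(6 - sqrt(5))*conj(1) + 5*(3)*conj(1) + 5*(1)*conj(1)]
      = (1/20)[(11) + (5) + (-2*sqrt(5)) + (2*sqrt(5) + 12) + (2*sqrt(5)) + (12 - 2*sqrt(5)) + (15) + (5)] = 60/20 = 3
  <chi_rho, chi_2> = (1/20)[1*(11)*conj(1) + 1*(5)*conj(1) + 2*(-sqrt(5))*conj(1) + 2*(sqrt(5) + 6)*conj(1) + 2*(sqrt(5))*conj(1) + 2*(6 - sqrt(5))*conj(1) + 5*(3)*conj(-1) + 5*(1)*conj(-1)]
      = (1/20)[(11) + (5) + (-2*sqrt(5)) + (2*sqrt(5) + 12) + (2*sqrt(5)) + (12 - 2*sqrt(5)) + (-15) + (-5)] = 20/20 = 1
  <chi_rho, chi_3> = (1/20)[1*(11)*conj(1) + 1*(5)*conj(-1) + 2*(-sqrt(5))*conj(-1) + 2*(sqrt(5) + 6)*conj(1) + 2*(sqrt(5))*conj(-1) + 2*(6 - sqrt(5))*conj(1) + 5*(3)*conj(1) + 5*(1)*conj(-1)]
      = (1/20)[(11) + (-5) + (2*sqrt(5)) + (2*sqrt(5) + 12) + (-2*sqrt(5)) + (12 - 2*sqrt(5)) + (15) + (-5)] = 40/20 = 2
  <chi_rho, chi_4> = (1/20)[1*(11)*conj(1) + 1*(5)*conj(-1) + 2*(-sqrt(5))*conj(-1) + 2*(sqrt(5) + 6)*conj(1) + 2*(sqrt(5))*conj(-1) + 2*(6 - sqrt(5))*conj(1) + 5*(3)*conj(-1) + 5*(1)*conj(1)]
      = (1/20)[(11) + (-5) + (2*sqrt(5)) + (2*sqrt(5) + 12) + (-2*sqrt(5)) + (12 - 2*sqrt(5)) + (-15) + (5)] = 20/20 = 1
  <chi_rho, chi_5> = (1/20)[1*(11)*conj(2) + 1*(5)*conj(-2) + 2*(-sqrt(5))*conj(1/2 + sqrt(5)/2) + 2*(sqrt(5) + 6)*conj(-1/2 + sqrt(5)/2) + 2*(sqrt(5))*conj(1/2 - sqrt(5)/2) + 2*(6 - sqrt(5))*conj(-sqrt(5)/2 - 1/2) + 5*(3)*conj(0) + 5*(1)*conj(0)]
      = (1/20)[(22) + (-10) + (-5 - sqrt(5)) + (-1 + 5*sqrt(5)) + (-5 + sqrt(5)) + (-5*sqrt(5) - 1) + (0) + (0)] = 0/20 = 0
  <chi_rho, chi_6> = (1/20)[1*(11)*conj(2) + 1*(5)*conj(2) + 2*(-sqrt(5))*conj(-1/2 + sqrt(5)/2) + 2*(sqrt(5) + 6)*conj(-sqrt(5)/2 - 1/2) + 2*(sqrt(5))*conj(-sqrt(5)/2 - 1/2) + 2*(6 - sqrt(5))*conj(-1/2 + sqrt(5)/2) + 5*(3)*conj(0) + 5*(1)*conj(0)]
      = (1/20)[(22) + (10) + (-5 + sqrt(5)) + (-7*sqrt(5) - 11) + (-5 - sqrt(5)) + (-11 + 7*sqrt(5)) + (0) + (0)] = 0/20 = 0
  <chi_rho, chi_7> = (1/20)[1*(11)*conj(2) + 1*(5)*conj(-2) + 2*(-sqrt(5))*conj(1/2 - sqrt(5)/2) + 2*(sqrt(5) + 6)*conj(-sqrt(5)/2 - 1/2) + 2*(sqrt(5))*conj(1/2 + sqrt(5)/2) + 2*(6 - sqrt(5))*conj(-1/2 + sqrt(5)/2) + 5*(3)*conj(0) + 5*(1)*conj(0)]
      = (1/20)[(22) + (-10) + (5 - sqrt(5)) + (-7*sqrt(5) - 11) + (sqrt(5) + 5) + (-11 + 7*sqrt(5)) + (0) + (0)] = 0/20 = 0
  <chi_rho, chi_8> = (1/20)[1*(11)*conj(2) + 1*(5)*conj(2) + 2*(-sqrt(5))*conj(-sqrt(5)/2 - 1/2) + 2*(sqrt(5) + 6)*conj(-1/2 + sqrt(5)/2) + 2*(sqrt(5))*conj(-1/2 + sqrt(5)/2) + 2*(6 - sqrt(5))*conj(-sqrt(5)/2 - 1/2) + 5*(3)*conj(0) + 5*(1)*conj(0)]
      = (1/20)[(22) + (10) + (sqrt(5) + 5) + (-1 + 5*sqrt(5)) + (5 - sqrt(5)) + (-5*sqrt(5) - 1) + (0) + (0)] = 40/20 = 2
Dimension check: dim(rho) = sum (mult * dim) = 3*1 + 1*1 + 2*1 + 1*1 + 0*2 + 0*2 + 0*2 + 2*2 = 11 = chi_rho(e) = 11.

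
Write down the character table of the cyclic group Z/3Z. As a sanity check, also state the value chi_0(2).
Character table of Z/3Z (irreps indexed chi_0,...,chi_2 with chi_k(m) = zeta_3^(k*m), zeta_3 = exp(2*pi*i/3)):
  irrep \ class  {0} (size 1)  {1} (size 1)    {2} (size 1)  
  chi_0          1             1               1             
  chi_1          1             exp(2*I*pi/3)   exp(-2*I*pi/3)
  chi_2          1             exp(-2*I*pi/3)  exp(2*I*pi/3) 

Spot check: chi_0(2) = zeta_3^(0*2) = zeta_3^0 = 1.

Solution. Z/3Z is abelian, so all 3 irreducible complex representations are 1-dimensional. They are given by chi_k(m) = zeta_3^(k*m) for k = 0,...,2. Row orthogonality: sum_m chi_k(m) conj(chi_l(m)) = 3 * [k = l].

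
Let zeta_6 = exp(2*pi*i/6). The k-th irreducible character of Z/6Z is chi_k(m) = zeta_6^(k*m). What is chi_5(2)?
chi_5(2) = zeta_6^10 = exp(-2*I*pi/3)

Details: chi_5(2) = zeta_6^(5*2) = zeta_6^10. Since zeta_6^6 = 1, this equals zeta_6^4 = exp(2*pi*i*4/6) = exp(-2*I*pi/3).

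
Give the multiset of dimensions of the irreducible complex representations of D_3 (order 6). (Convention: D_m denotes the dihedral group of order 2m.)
Dimensions: 1, 1, 2

Argument: There are 3 irreducibles (= number of conjugacy classes). Their dimensions d_i satisfy sum d_i^2 = |G| = 6: 1 + 1 + 4 = 6.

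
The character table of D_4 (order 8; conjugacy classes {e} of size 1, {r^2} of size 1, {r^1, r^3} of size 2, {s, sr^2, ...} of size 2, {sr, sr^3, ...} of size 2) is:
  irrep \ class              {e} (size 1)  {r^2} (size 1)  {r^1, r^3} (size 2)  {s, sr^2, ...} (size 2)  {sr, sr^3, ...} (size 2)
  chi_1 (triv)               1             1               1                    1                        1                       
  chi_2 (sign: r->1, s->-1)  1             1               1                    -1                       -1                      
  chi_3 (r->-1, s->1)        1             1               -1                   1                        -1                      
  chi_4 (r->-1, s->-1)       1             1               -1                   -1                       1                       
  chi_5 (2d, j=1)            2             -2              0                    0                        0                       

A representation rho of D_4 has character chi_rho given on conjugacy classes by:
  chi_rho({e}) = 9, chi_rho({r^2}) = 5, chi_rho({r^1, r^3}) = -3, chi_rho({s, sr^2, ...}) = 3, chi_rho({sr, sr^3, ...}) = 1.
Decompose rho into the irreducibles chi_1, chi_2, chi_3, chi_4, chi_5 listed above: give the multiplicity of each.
Multiplicities: chi_1: 2, chi_2: 0, chi_3: 3, chi_4: 2, chi_5: 1.

Working: Use <chi_rho, chi> = (1/|G|) sum_C |C| * chi_rho(C) * conj(chi(C)) with |G| = 8 for each irreducible chi in the table:
  <chi_rho, chi_1> = (1/8)[1*(9)*conj(1) + 1*(5)*conj(1) + 2*(-3)*conj(1) + 2*(3)*conj(1) + 2*(1)*conj(1)]
      = (1/8)[(9) + (5) + (-6) + (6) + (2)] = 16/8 = 2
  <chi_rho, chi_2> = (1/8)[1*(9)*conj(1) + 1*(5)*conj(1) + 2*(-3)*conj(1) + 2*(3)*conj(-1) + 2*(1)*conj(-1)]
      = (1/8)[(9) + (5) + (-6) + (-6) + (-2)] = 0/8 = 0
  <chi_rho, chi_3> = (1/8)[1*(9)*conj(1) + 1*(5)*conj(1) + 2*(-3)*conj(-1) + 2*(3)*conj(1) + 2*(1)*conj(-1)]
      = (1/8)[(9) + (5) + (6) + (6) + (-2)] = 24/8 = 3
  <chi_rho, chi_4> = (1/8)[1*(9)*conj(1) + 1*(5)*conj(1) + 2*(-3)*conj(-1) + 2*(3)*conj(-1) + 2*(1)*conj(1)]
      = (1/8)[(9) + (5) + (6) + (-6) + (2)] = 16/8 = 2
  <chi_rho, chi_5> = (1/8)[1*(9)*conj(2) + 1*(5)*conj(-2) + 2*(-3)*conj(0) + 2*(3)*conj(0) + 2*(1)*conj(0)]
      = (1/8)[(18) + (-10) + (0) + (0) + (0)] = 8/8 = 1
Dimension check: dim(rho) = sum (mult * dim) = 2*1 + 0*1 + 3*1 + 2*1 + 1*2 = 9 = chi_rho(e) = 9.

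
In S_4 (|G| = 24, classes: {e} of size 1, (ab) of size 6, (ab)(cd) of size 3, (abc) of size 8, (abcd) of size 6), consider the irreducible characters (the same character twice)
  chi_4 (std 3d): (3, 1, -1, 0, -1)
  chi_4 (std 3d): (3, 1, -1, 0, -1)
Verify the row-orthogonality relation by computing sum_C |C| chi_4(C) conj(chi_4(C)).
Sum = 24 = |G| = 24; so <chi_4, chi_4> = 1 (norm-1 confirms irreducibility).

Explanation: Compute term by term over conjugacy classes (|C| * chi_4(C) * conj(chi_4(C))):
  1*(3)*conj(3) + 6*(1)*conj(1) + 3*(-1)*conj(-1) + 8*(0)*conj(0) + 6*(-1)*conj(-1)
  = (9) + (6) + (3) + (0) + (6)
  = 24.
Dividing by |G| = 24 gives 24/24 = 1, matching the row-orthogonality relation <chi_4, chi_4> = [chi_4 = chi_4].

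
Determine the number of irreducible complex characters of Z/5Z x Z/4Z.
20

The number of irreducible complex representations of a finite group equals its number of conjugacy classes. Z/5Z x Z/4Z is abelian of order 20, so every element is its own conjugacy class: 20 classes, so Z/5Z x Z/4Z (order 20) has exactly 20 irreducible complex representations.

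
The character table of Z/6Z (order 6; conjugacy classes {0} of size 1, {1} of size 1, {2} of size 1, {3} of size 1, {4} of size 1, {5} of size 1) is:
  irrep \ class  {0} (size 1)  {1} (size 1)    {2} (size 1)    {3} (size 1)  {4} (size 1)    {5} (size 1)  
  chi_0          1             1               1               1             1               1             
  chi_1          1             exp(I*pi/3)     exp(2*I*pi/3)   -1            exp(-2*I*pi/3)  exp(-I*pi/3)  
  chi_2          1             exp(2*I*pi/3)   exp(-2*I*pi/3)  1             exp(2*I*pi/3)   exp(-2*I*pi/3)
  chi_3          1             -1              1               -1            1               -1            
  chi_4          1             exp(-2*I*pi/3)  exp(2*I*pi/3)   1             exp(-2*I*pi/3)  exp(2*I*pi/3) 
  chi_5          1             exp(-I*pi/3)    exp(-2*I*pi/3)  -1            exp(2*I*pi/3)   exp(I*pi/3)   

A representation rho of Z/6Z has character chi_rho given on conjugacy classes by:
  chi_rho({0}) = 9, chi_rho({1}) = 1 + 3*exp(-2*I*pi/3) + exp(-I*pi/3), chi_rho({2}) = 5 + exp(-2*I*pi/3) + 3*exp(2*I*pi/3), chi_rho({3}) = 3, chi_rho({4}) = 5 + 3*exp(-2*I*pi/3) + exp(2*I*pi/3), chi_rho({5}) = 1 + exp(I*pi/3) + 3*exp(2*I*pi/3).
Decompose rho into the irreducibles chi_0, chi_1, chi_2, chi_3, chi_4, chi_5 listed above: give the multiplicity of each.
Multiplicities: chi_0: 3, chi_1: 0, chi_2: 0, chi_3: 2, chi_4: 3, chi_5: 1.

Explanation: Use <chi_rho, chi> = (1/|G|) sum_C |C| * chi_rho(C) * conj(chi(C)) with |G| = 6 for each irreducible chi in the table:
  <chi_rho, chi_0> = (1/6)[1*(9)*conj(1) + 1*(1 + 3*exp(-2*I*pi/3) + exp(-I*pi/3))*conj(1) + 1*(5 + exp(-2*I*pi/3) + 3*exp(2*I*pi/3))*conj(1) + 1*(3)*conj(1) + 1*(5 + 3*exp(-2*I*pi/3) + exp(2*I*pi/3))*conj(1) + 1*(1 + exp(I*pi/3) + 3*exp(2*I*pi/3))*conj(1)]
      = (1/6)[(9) + (1 + 3*exp(-2*I*pi/3) + exp(-I*pi/3)) + (5 + exp(-2*I*pi/3) + 3*exp(2*I*pi/3)) + (3) + (5 + 3*exp(-2*I*pi/3) + exp(2*I*pi/3)) + (1 + exp(I*pi/3) + 3*exp(2*I*pi/3))] = 18/6 = 3
  <chi_rho, chi_1> = (1/6)[1*(9)*conj(1) + 1*(1 + 3*exp(-2*I*pi/3) + exp(-I*pi/3))*conj(exp(I*pi/3)) + 1*(5 + exp(-2*I*pi/3) + 3*exp(2*I*pi/3))*conj(exp(2*I*pi/3)) + 1*(3)*conj(-1) + 1*(5 + 3*exp(-2*I*pi/3) + exp(2*I*pi/3))*conj(exp(-2*I*pi/3)) + 1*(1 + exp(I*pi/3) + 3*exp(2*I*pi/3))*conj(exp(-I*pi/3))]
      = (1/6)[(9) + (-3 + exp(-2*I*pi/3) + exp(-I*pi/3)) + (3 + 5*exp(-2*I*pi/3) + exp(2*I*pi/3)) + (-3) + (3 + exp(-2*I*pi/3) + 5*exp(2*I*pi/3)) + (-3 + exp(2*I*pi/3) + exp(I*pi/3))] = 0/6 = 0
  <chi_rho, chi_2> = (1/6)[1*(9)*conj(1) + 1*(1 + 3*exp(-2*I*pi/3) + exp(-I*pi/3))*conj(exp(2*I*pi/3)) + 1*(5 + exp(-2*I*pi/3) + 3*exp(2*I*pi/3))*conj(exp(-2*I*pi/3)) + 1*(3)*conj(1) + 1*(5 + 3*exp(-2*I*pi/3) + exp(2*I*pi/3))*conj(exp(2*I*pi/3)) + 1*(1 + exp(I*pi/3) + 3*exp(2*I*pi/3))*conj(exp(-2*I*pi/3))]
      = (1/6)[(9) + (-1 + exp(-2*I*pi/3) + 3*exp(2*I*pi/3)) + (1 + 3*exp(-2*I*pi/3) + 5*exp(2*I*pi/3)) + (3) + (1 + 5*exp(-2*I*pi/3) + 3*exp(2*I*pi/3)) + (-1 + 3*exp(-2*I*pi/3) + exp(2*I*pi/3))] = 0/6 = 0
  <chi_rho, chi_3> = (1/6)[1*(9)*conj(1) + 1*(1 + 3*exp(-2*I*pi/3) + exp(-I*pi/3))*conj(-1) + 1*(5 + exp(-2*I*pi/3) + 3*exp(2*I*pi/3))*conj(1) + 1*(3)*conj(-1) + 1*(5 + 3*exp(-2*I*pi/3) + exp(2*I*pi/3))*conj(1) + 1*(1 + exp(I*pi/3) + 3*exp(2*I*pi/3))*conj(-1)]
      = (1/6)[(9) + (-1 - exp(-I*pi/3) - 3*exp(-2*I*pi/3)) + (5 + exp(-2*I*pi/3) + 3*exp(2*I*pi/3)) + (-3) + (5 + 3*exp(-2*I*pi/3) + exp(2*I*pi/3)) + (-1 - 3*exp(2*I*pi/3) - exp(I*pi/3))] = 12/6 = 2
  <chi_rho, chi_4> = (1/6)[1*(9)*conj(1) + 1*(1 + 3*exp(-2*I*pi/3) + exp(-I*pi/3))*conj(exp(-2*I*pi/3)) + 1*(5 + exp(-2*I*pi/3) + 3*exp(2*I*pi/3))*conj(exp(2*I*pi/3)) + 1*(3)*conj(1) + 1*(5 + 3*exp(-2*I*pi/3) + exp(2*I*pi/3))*conj(exp(-2*I*pi/3)) + 1*(1 + exp(I*pi/3) + 3*exp(2*I*pi/3))*conj(exp(2*I*pi/3))]
      = (1/6)[(9) + (3 + exp(2*I*pi/3) + exp(I*pi/3)) + (3 + 5*exp(-2*I*pi/3) + exp(2*I*pi/3)) + (3) + (3 + exp(-2*I*pi/3) + 5*exp(2*I*pi/3)) + (3 + exp(-2*I*pi/3) + exp(-I*pi/3))] = 18/6 = 3
  <chi_rho, chi_5> = (1/6)[1*(9)*conj(1) + 1*(1 + 3*exp(-2*I*pi/3) + exp(-I*pi/3))*conj(exp(-I*pi/3)) + 1*(5 + exp(-2*I*pi/3) + 3*exp(2*I*pi/3))*conj(exp(-2*I*pi/3)) + 1*(3)*conj(-1) + 1*(5 + 3*exp(-2*I*pi/3) + exp(2*I*pi/3))*conj(exp(2*I*pi/3)) + 1*(1 + exp(I*pi/3) + 3*exp(2*I*pi/3))*conj(exp(I*pi/3))]
      = (1/6)[(9) + (1 + 3*exp(-I*pi/3) + exp(I*pi/3)) + (1 + 3*exp(-2*I*pi/3) + 5*exp(2*I*pi/3)) + (-3) + (1 + 5*exp(-2*I*pi/3) + 3*exp(2*I*pi/3)) + (1 + exp(-I*pi/3) + 3*exp(I*pi/3))] = 6/6 = 1
(Exp terms are combined using exp(i*s)*conj(exp(i*t)) = exp(i*(s-t)), and sums of them are collapsed using the identity that for every m > 1 the m distinct m-th roots of unity sum to 0, e.g. 1 + exp(2*I*pi/3) + exp(-2*I*pi/3) = 0.)
Dimension check: dim(rho) = sum (mult * dim) = 3*1 + 0*1 + 0*1 + 2*1 + 3*1 + 1*1 = 9 = chi_rho(e) = 9.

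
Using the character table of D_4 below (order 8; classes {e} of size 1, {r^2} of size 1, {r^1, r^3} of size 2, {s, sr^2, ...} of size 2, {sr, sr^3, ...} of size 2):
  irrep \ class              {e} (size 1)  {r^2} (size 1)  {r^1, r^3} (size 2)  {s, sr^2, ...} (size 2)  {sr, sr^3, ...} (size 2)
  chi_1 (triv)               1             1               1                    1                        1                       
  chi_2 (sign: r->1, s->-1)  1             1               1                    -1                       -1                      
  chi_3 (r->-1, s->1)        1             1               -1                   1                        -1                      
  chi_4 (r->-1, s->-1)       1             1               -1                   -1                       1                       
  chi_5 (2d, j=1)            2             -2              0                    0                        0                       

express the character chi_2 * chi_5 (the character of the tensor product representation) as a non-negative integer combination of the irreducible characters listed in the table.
chi_2 tensor chi_5 = chi_5 (all other irreducibles have multiplicity 0).

Working: The character of a tensor product is the pointwise product (chi_2 * chi_5)(C) = chi_2(C) * chi_5(C):
  {e}: (1)*(2), {r^2}: (1)*(-2), {r^1, r^3}: (1)*(0), {s, sr^2, ...}: (-1)*(0), {sr, sr^3, ...}: (-1)*(0)
so (chi_2 * chi_5) takes values
  {e} -> 2, {r^2} -> -2, {r^1, r^3} -> 0, {s, sr^2, ...} -> 0, {sr, sr^3, ...} -> 0.
Now take the inner product of this character with each irreducible chi from the table, <chi_2*chi_5, chi> = (1/8) sum_C |C| (chi_2*chi_5)(C) conj(chi(C)):
  <chi_2*chi_5, chi_1> = (1/8)[1*(2)*conj(1) + 1*(-2)*conj(1) + 2*(0)*conj(1) + 2*(0)*conj(1) + 2*(0)*conj(1)]
      = (1/8)[(2) + (-2) + (0) + (0) + (0)] = 0/8 = 0
  <chi_2*chi_5, chi_2> = (1/8)[1*(2)*conj(1) + 1*(-2)*conj(1) + 2*(0)*conj(1) + 2*(0)*conj(-1) + 2*(0)*conj(-1)]
      = (1/8)[(2) + (-2) + (0) + (0) + (0)] = 0/8 = 0
  <chi_2*chi_5, chi_3> = (1/8)[1*(2)*conj(1) + 1*(-2)*conj(1) + 2*(0)*conj(-1) + 2*(0)*conj(1) + 2*(0)*conj(-1)]
      = (1/8)[(2) + (-2) + (0) + (0) + (0)] = 0/8 = 0
  <chi_2*chi_5, chi_4> = (1/8)[1*(2)*conj(1) + 1*(-2)*conj(1) + 2*(0)*conj(-1) + 2*(0)*conj(-1) + 2*(0)*conj(1)]
      = (1/8)[(2) + (-2) + (0) + (0) + (0)] = 0/8 = 0
  <chi_2*chi_5, chi_5> = (1/8)[1*(2)*conj(2) + 1*(-2)*conj(-2) + 2*(0)*conj(0) + 2*(0)*conj(0) + 2*(0)*conj(0)]
      = (1/8)[(4) + (4) + (0) + (0) + (0)] = 8/8 = 1
Hence the multiplicities are chi_5: 1. Dimension check: dim(chi_2)*dim(chi_5) = 1*2 = 2 and sum (mult * dim) = 1*2 = 2.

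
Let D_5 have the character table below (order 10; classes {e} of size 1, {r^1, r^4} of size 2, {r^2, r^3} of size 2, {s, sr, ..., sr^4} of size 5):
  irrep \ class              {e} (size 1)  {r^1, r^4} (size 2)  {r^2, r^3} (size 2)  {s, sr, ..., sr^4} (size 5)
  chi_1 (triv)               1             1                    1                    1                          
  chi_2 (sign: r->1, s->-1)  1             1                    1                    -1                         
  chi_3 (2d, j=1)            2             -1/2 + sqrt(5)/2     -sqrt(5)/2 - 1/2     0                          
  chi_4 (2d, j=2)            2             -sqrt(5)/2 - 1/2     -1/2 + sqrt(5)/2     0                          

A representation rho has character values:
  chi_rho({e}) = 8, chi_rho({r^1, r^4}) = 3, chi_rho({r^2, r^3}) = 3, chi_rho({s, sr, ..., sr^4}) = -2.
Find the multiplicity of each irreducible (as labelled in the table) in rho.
Multiplicities: chi_1: 1, chi_2: 3, chi_3: 1, chi_4: 1.

Details: Use <chi_rho, chi> = (1/|G|) sum_C |C| * chi_rho(C) * conj(chi(C)) with |G| = 10 for each irreducible chi in the table:
  <chi_rho, chi_1> = (1/10)[1*(8)*conj(1) + 2*(3)*conj(1) + 2*(3)*conj(1) + 5*(-2)*conj(1)]
      = (1/10)[(8) + (6) + (6) + (-10)] = 10/10 = 1
  <chi_rho, chi_2> = (1/10)[1*(8)*conj(1) + 2*(3)*conj(1) + 2*(3)*conj(1) + 5*(-2)*conj(-1)]
      = (1/10)[(8) + (6) + (6) + (10)] = 30/10 = 3
  <chi_rho, chi_3> = (1/10)[1*(8)*conj(2) + 2*(3)*conj(-1/2 + sqrt(5)/2) + 2*(3)*conj(-sqrt(5)/2 - 1/2) + 5*(-2)*conj(0)]
      = (1/10)[(16) + (-3 + 3*sqrt(5)) + (-3*sqrt(5) - 3) + (0)] = 10/10 = 1
  <chi_rho, chi_4> = (1/10)[1*(8)*conj(2) + 2*(3)*conj(-sqrt(5)/2 - 1/2) + 2*(3)*conj(-1/2 + sqrt(5)/2) + 5*(-2)*conj(0)]
      = (1/10)[(16) + (-3*sqrt(5) - 3) + (-3 + 3*sqrt(5)) + (0)] = 10/10 = 1
Dimension check: dim(rho) = sum (mult * dim) = 1*1 + 3*1 + 1*2 + 1*2 = 8 = chi_rho(e) = 8.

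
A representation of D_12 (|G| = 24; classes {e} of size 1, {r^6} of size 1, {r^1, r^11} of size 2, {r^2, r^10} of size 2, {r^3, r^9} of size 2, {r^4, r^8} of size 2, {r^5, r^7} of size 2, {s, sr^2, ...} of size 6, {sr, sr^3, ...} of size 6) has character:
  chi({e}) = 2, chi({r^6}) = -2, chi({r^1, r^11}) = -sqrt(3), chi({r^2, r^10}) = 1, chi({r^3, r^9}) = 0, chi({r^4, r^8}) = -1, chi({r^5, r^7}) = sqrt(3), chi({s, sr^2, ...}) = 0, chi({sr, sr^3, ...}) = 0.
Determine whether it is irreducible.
Irreducible: <chi, chi> = 1.

Proof sketch: <chi, chi> = (1/|G|) sum_C |C| * |chi(C)|^2 = (1/24)[1*|2|^2 + 1*|-2|^2 + 2*|-sqrt(3)|^2 + 2*|1|^2 + 2*|0|^2 + 2*|-1|^2 + 2*|sqrt(3)|^2 + 6*|0|^2 + 6*|0|^2]
  = (1/24)[(4) + (4) + (6) + (2) + (0) + (2) + (6) + (0) + (0)] = 24/24 = 1.
A character is irreducible iff <chi, chi> = 1, so this representation is irreducible.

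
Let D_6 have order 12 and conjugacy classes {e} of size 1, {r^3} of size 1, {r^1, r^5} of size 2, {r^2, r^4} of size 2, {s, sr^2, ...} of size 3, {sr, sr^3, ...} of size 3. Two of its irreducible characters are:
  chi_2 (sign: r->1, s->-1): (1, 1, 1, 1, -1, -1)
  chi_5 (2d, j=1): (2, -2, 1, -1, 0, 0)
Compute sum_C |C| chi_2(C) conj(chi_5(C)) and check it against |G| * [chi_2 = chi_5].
Sum = 0; so <chi_2, chi_5> = 0 (distinct irreducibles are orthogonal).

Compute term by term over conjugacy classes (|C| * chi_2(C) * conj(chi_5(C))):
  1*(1)*conj(2) + 1*(1)*conj(-2) + 2*(1)*conj(1) + 2*(1)*conj(-1) + 3*(-1)*conj(0) + 3*(-1)*conj(0)
  = (2) + (-2) + (2) + (-2) + (0) + (0)
  = 0.
Dividing by |G| = 12 gives 0/12 = 0, matching the row-orthogonality relation <chi_2, chi_5> = [chi_2 = chi_5].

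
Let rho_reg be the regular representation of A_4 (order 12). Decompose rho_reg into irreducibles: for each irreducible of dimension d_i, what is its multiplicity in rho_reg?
Each irreducible V_i of dimension d_i appears with multiplicity d_i, i.e. rho_reg = (direct sum over all irreducibles V_i) d_i V_i. The irreducible dimensions for A_4 are 1, 1, 1, 3: 3 irreducibles of dimension 1, each with multiplicity 1; 1 irreducible of dimension 3, with multiplicity 3. Total dimension 3*1*1 + 1*3*3 = 12 = |G|.

Reasoning: General theorem: in the regular representation of a finite group G, each irreducible appears with multiplicity equal to its dimension. Check: dim(rho_reg) = sum d_i^2 = 1 + 1 + 1 + 9 = 12 = |G|.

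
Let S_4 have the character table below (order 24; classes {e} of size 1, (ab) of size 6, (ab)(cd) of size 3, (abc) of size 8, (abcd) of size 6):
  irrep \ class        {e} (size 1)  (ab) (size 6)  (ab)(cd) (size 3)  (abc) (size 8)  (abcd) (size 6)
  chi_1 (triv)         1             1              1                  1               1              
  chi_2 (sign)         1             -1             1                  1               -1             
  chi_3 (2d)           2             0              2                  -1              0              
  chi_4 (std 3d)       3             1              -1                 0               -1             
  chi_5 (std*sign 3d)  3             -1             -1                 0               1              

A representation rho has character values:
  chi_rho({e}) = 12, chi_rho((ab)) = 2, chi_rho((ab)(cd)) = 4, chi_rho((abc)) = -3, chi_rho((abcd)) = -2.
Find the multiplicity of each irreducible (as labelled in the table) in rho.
Multiplicities: chi_1: 0, chi_2: 0, chi_3: 3, chi_4: 2, chi_5: 0.

Why: Use <chi_rho, chi> = (1/|G|) sum_C |C| * chi_rho(C) * conj(chi(C)) with |G| = 24 for each irreducible chi in the table:
  <chi_rho, chi_1> = (1/24)[1*(12)*conj(1) + 6*(2)*conj(1) + 3*(4)*conj(1) + 8*(-3)*conj(1) + 6*(-2)*conj(1)]
      = (1/24)[(12) + (12) + (12) + (-24) + (-12)] = 0/24 = 0
  <chi_rho, chi_2> = (1/24)[1*(12)*conj(1) + 6*(2)*conj(-1) + 3*(4)*conj(1) + 8*(-3)*conj(1) + 6*(-2)*conj(-1)]
      = (1/24)[(12) + (-12) + (12) + (-24) + (12)] = 0/24 = 0
  <chi_rho, chi_3> = (1/24)[1*(12)*conj(2) + 6*(2)*conj(0) + 3*(4)*conj(2) + 8*(-3)*conj(-1) + 6*(-2)*conj(0)]
      = (1/24)[(24) + (0) + (24) + (24) + (0)] = 72/24 = 3
  <chi_rho, chi_4> = (1/24)[1*(12)*conj(3) + 6*(2)*conj(1) + 3*(4)*conj(-1) + 8*(-3)*conj(0) + 6*(-2)*conj(-1)]
      = (1/24)[(36) + (12) + (-12) + (0) + (12)] = 48/24 = 2
  <chi_rho, chi_5> = (1/24)[1*(12)*conj(3) + 6*(2)*conj(-1) + 3*(4)*conj(-1) + 8*(-3)*conj(0) + 6*(-2)*conj(1)]
      = (1/24)[(36) + (-12) + (-12) + (0) + (-12)] = 0/24 = 0
Dimension check: dim(rho) = sum (mult * dim) = 0*1 + 0*1 + 3*2 + 2*3 + 0*3 = 12 = chi_rho(e) = 12.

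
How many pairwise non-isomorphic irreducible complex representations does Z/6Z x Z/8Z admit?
48

Reasoning: The number of irreducible complex representations of a finite group equals its number of conjugacy classes. Z/6Z x Z/8Z is abelian of order 48, so every element is its own conjugacy class: 48 classes, so Z/6Z x Z/8Z (order 48) has exactly 48 irreducible complex representations.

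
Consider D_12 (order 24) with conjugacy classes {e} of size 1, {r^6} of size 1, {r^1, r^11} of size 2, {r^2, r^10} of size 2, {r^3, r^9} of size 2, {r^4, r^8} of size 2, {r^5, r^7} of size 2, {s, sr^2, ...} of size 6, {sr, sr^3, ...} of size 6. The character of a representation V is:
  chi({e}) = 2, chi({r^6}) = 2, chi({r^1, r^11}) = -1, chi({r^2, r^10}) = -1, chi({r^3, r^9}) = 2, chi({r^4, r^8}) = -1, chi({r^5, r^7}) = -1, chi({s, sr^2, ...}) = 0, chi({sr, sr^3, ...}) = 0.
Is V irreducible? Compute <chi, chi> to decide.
Irreducible: <chi, chi> = 1.

<chi, chi> = (1/|G|) sum_C |C| * |chi(C)|^2 = (1/24)[1*|2|^2 + 1*|2|^2 + 2*|-1|^2 + 2*|-1|^2 + 2*|2|^2 + 2*|-1|^2 + 2*|-1|^2 + 6*|0|^2 + 6*|0|^2]
  = (1/24)[(4) + (4) + (2) + (2) + (8) + (2) + (2) + (0) + (0)] = 24/24 = 1.
A character is irreducible iff <chi, chi> = 1, so this representation is irreducible.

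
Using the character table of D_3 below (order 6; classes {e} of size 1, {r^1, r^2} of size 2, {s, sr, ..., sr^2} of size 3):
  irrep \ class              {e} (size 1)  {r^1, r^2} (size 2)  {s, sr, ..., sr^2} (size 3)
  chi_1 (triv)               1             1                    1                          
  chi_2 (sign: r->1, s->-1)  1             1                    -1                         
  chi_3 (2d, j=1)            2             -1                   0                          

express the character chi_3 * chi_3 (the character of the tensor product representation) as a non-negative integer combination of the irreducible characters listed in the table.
chi_3 tensor chi_3 = chi_1 + chi_2 + chi_3 (all other irreducibles have multiplicity 0).

Explanation: The character of a tensor product is the pointwise product (chi_3 * chi_3)(C) = chi_3(C) * chi_3(C):
  {e}: (2)*(2), {r^1, r^2}: (-1)*(-1), {s, sr, ..., sr^2}: (0)*(0)
so (chi_3 * chi_3) takes values
  {e} -> 4, {r^1, r^2} -> 1, {s, sr, ..., sr^2} -> 0.
Now take the inner product of this character with each irreducible chi from the table, <chi_3*chi_3, chi> = (1/6) sum_C |C| (chi_3*chi_3)(C) conj(chi(C)):
  <chi_3*chi_3, chi_1> = (1/6)[1*(4)*conj(1) + 2*(1)*conj(1) + 3*(0)*conj(1)]
      = (1/6)[(4) + (2) + (0)] = 6/6 = 1
  <chi_3*chi_3, chi_2> = (1/6)[1*(4)*conj(1) + 2*(1)*conj(1) + 3*(0)*conj(-1)]
      = (1/6)[(4) + (2) + (0)] = 6/6 = 1
  <chi_3*chi_3, chi_3> = (1/6)[1*(4)*conj(2) + 2*(1)*conj(-1) + 3*(0)*conj(0)]
      = (1/6)[(8) + (-2) + (0)] = 6/6 = 1
Hence the multiplicities are chi_1: 1, chi_2: 1, chi_3: 1. Dimension check: dim(chi_3)*dim(chi_3) = 2*2 = 4 and sum (mult * dim) = 1*1 + 1*1 + 1*2 = 4.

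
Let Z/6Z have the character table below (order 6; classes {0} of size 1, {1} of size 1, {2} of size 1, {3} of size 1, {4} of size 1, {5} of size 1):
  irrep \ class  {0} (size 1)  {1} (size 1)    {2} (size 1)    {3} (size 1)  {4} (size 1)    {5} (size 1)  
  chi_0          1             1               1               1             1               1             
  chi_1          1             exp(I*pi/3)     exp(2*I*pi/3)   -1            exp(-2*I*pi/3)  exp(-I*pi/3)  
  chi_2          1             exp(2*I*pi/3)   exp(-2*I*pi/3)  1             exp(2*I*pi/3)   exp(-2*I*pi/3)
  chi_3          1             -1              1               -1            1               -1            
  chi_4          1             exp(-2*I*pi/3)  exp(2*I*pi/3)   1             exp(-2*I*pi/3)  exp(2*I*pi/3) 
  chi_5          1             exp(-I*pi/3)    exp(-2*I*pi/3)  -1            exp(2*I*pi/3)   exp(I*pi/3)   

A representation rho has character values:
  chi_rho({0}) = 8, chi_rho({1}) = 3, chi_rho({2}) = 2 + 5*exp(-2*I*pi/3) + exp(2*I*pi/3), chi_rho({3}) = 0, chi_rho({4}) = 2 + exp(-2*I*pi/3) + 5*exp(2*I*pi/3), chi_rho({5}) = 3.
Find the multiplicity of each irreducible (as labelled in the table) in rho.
Multiplicities: chi_0: 2, chi_1: 1, chi_2: 2, chi_3: 0, chi_4: 0, chi_5: 3.

Derivation: Use <chi_rho, chi> = (1/|G|) sum_C |C| * chi_rho(C) * conj(chi(C)) with |G| = 6 for each irreducible chi in the table:
  <chi_rho, chi_0> = (1/6)[1*(8)*conj(1) + 1*(3)*conj(1) + 1*(2 + 5*exp(-2*I*pi/3) + exp(2*I*pi/3))*conj(1) + 1*(0)*conj(1) + 1*(2 + exp(-2*I*pi/3) + 5*exp(2*I*pi/3))*conj(1) + 1*(3)*conj(1)]
      = (1/6)[(8) + (3) + (2 + 5*exp(-2*I*pi/3) + exp(2*I*pi/3)) + (0) + (2 + exp(-2*I*pi/3) + 5*exp(2*I*pi/3)) + (3)] = 12/6 = 2
  <chi_rho, chi_1> = (1/6)[1*(8)*conj(1) + 1*(3)*conj(exp(I*pi/3)) + 1*(2 + 5*exp(-2*I*pi/3) + exp(2*I*pi/3))*conj(exp(2*I*pi/3)) + 1*(0)*conj(-1) + 1*(2 + exp(-2*I*pi/3) + 5*exp(2*I*pi/3))*conj(exp(-2*I*pi/3)) + 1*(3)*conj(exp(-I*pi/3))]
      = (1/6)[(8) + (1 + 3*exp(-2*I*pi/3) + 2*exp(-I*pi/3) + 2*exp(I*pi/3)) + (1 + 2*exp(-2*I*pi/3) + 5*exp(2*I*pi/3)) + (0) + (1 + 5*exp(-2*I*pi/3) + 2*exp(2*I*pi/3)) + (1 + 2*exp(-I*pi/3) + 2*exp(I*pi/3) + 3*exp(2*I*pi/3))] = 6/6 = 1
  <chi_rho, chi_2> = (1/6)[1*(8)*conj(1) + 1*(3)*conj(exp(2*I*pi/3)) + 1*(2 + 5*exp(-2*I*pi/3) + exp(2*I*pi/3))*conj(exp(-2*I*pi/3)) + 1*(0)*conj(1) + 1*(2 + exp(-2*I*pi/3) + 5*exp(2*I*pi/3))*conj(exp(2*I*pi/3)) + 1*(3)*conj(exp(-2*I*pi/3))]
      = (1/6)[(8) + (-1 + 2*exp(-2*I*pi/3) + exp(-I*pi/3)) + (5 + exp(-2*I*pi/3) + 2*exp(2*I*pi/3)) + (0) + (5 + 2*exp(-2*I*pi/3) + exp(2*I*pi/3)) + (-1 + exp(I*pi/3) + 2*exp(2*I*pi/3))] = 12/6 = 2
  <chi_rho, chi_3> = (1/6)[1*(8)*conj(1) + 1*(3)*conj(-1) + 1*(2 + 5*exp(-2*I*pi/3) + exp(2*I*pi/3))*conj(1) + 1*(0)*conj(-1) + 1*(2 + exp(-2*I*pi/3) + 5*exp(2*I*pi/3))*conj(1) + 1*(3)*conj(-1)]
      = (1/6)[(8) + (-3) + (2 + 5*exp(-2*I*pi/3) + exp(2*I*pi/3)) + (0) + (2 + exp(-2*I*pi/3) + 5*exp(2*I*pi/3)) + (-3)] = 0/6 = 0
  <chi_rho, chi_4> = (1/6)[1*(8)*conj(1) + 1*(3)*conj(exp(-2*I*pi/3)) + 1*(2 + 5*exp(-2*I*pi/3) + exp(2*I*pi/3))*conj(exp(2*I*pi/3)) + 1*(0)*conj(1) + 1*(2 + exp(-2*I*pi/3) + 5*exp(2*I*pi/3))*conj(exp(-2*I*pi/3)) + 1*(3)*conj(exp(2*I*pi/3))]
      = (1/6)[(8) + (-1 + 2*exp(-2*I*pi/3) + 2*exp(2*I*pi/3) + 3*exp(I*pi/3)) + (1 + 2*exp(-2*I*pi/3) + 5*exp(2*I*pi/3)) + (0) + (1 + 5*exp(-2*I*pi/3) + 2*exp(2*I*pi/3)) + (-1 + 3*exp(-I*pi/3) + 2*exp(-2*I*pi/3) + 2*exp(2*I*pi/3))] = 0/6 = 0
  <chi_rho, chi_5> = (1/6)[1*(8)*conj(1) + 1*(3)*conj(exp(-I*pi/3)) + 1*(2 + 5*exp(-2*I*pi/3) + exp(2*I*pi/3))*conj(exp(-2*I*pi/3)) + 1*(0)*conj(-1) + 1*(2 + exp(-2*I*pi/3) + 5*exp(2*I*pi/3))*conj(exp(2*I*pi/3)) + 1*(3)*conj(exp(I*pi/3))]
      = (1/6)[(8) + (1 + exp(2*I*pi/3) + 2*exp(I*pi/3)) + (5 + exp(-2*I*pi/3) + 2*exp(2*I*pi/3)) + (0) + (5 + 2*exp(-2*I*pi/3) + exp(2*I*pi/3)) + (1 + 2*exp(-I*pi/3) + exp(-2*I*pi/3))] = 18/6 = 3
(Exp terms are combined using exp(i*s)*conj(exp(i*t)) = exp(i*(s-t)), and sums of them are collapsed using the identity that for every m > 1 the m distinct m-th roots of unity sum to 0, e.g. 1 + exp(2*I*pi/3) + exp(-2*I*pi/3) = 0.)
Dimension check: dim(rho) = sum (mult * dim) = 2*1 + 1*1 + 2*1 + 0*1 + 0*1 + 3*1 = 8 = chi_rho(e) = 8.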